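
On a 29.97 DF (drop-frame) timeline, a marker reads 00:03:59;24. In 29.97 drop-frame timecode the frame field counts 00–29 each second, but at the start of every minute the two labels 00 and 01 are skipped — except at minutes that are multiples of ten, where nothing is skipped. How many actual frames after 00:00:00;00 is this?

As if non-drop at 30 labels/s: (0 × 3600 + 3 × 60 + 59) × 30 + 24 = 7194.
Minute boundaries passed: 3; those not divisible by 10: 3 − 0 = 3; dropped labels = 2 × 3 = 6.
Actual frame index = 7194 − 6 = 7188.

7188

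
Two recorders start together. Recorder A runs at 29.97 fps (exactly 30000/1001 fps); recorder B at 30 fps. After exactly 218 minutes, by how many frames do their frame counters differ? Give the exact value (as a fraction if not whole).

392400/1001 frames

218 min = 13080 s.
A emits 30000/1001 × 13080 = 392400000/1001 frames; B emits 30 × 13080 = 392400.
Difference = 392400/1001 frames (≈ 392.0080); B is ahead of A.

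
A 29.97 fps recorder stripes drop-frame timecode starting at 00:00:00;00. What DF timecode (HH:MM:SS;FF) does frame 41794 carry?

00:23:14;16

Each 10-minute DF block holds 10 × 60 × 30 − 9 × 2 = 17982 frames. 41794 ÷ 17982 → 2 full blocks, remainder 5830.
Within the partial block the first minute is 1800 frames and each further minute 1798, so 3 further minute boundaries passed. Total skipped labels = 18 × 2 + 2 × 3 = 42.
Non-drop label index = 41794 + 42 = 41836; at 30 labels/s that is 00:23:14:16, i.e. DF 00:23:14;16.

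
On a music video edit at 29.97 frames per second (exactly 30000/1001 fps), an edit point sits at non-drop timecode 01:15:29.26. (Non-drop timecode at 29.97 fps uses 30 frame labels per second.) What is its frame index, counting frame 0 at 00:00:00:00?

135896

Total seconds to the label: (1 × 3600 + 15 × 60 + 29) = 4529.
Frame index = 4529 × 30 + 26 = 135896.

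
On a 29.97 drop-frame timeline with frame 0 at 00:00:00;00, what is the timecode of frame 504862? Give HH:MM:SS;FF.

Each 10-minute DF block holds 10 × 60 × 30 − 9 × 2 = 17982 frames. 504862 ÷ 17982 → 28 full blocks, remainder 1366.
Within the partial block the first minute is 1800 frames and each further minute 1798, so 0 further minute boundaries passed. Total skipped labels = 18 × 28 + 2 × 0 = 504.
Non-drop label index = 504862 + 504 = 505366; at 30 labels/s that is 04:40:45:16, i.e. DF 04:40:45;16.

04:40:45;16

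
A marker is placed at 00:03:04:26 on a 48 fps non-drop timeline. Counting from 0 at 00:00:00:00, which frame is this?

frame 8858

Total seconds to the label: (0 × 3600 + 3 × 60 + 4) = 184.
Frame index = 184 × 48 + 26 = 8858.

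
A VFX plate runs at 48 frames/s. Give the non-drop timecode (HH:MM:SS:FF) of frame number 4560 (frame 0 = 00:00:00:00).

00:01:35:00

4560 ÷ 48 = 95 full seconds, remainder 0 frames.
95 s = 0 h 1 min 35 s.
Timecode: 00:01:35:00.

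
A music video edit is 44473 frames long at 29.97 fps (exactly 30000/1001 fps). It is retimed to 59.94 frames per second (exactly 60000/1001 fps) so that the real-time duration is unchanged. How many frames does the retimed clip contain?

88946 frames

Target frames = source frames × (target rate / source rate) = 44473 × (60000/1001)/(30000/1001) = 44473 × 2 = 88946.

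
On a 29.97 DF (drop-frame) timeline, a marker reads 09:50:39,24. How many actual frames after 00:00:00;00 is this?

Complete 10-minute blocks: 59, each 17982 frames → 1060938.
Remaining 0 whole minutes in the current block: 0 frames.
Within the current minute: 39 × 30 + 24 = 1194. Total = 1060938 + 0 + 1194 = 1062132.

1062132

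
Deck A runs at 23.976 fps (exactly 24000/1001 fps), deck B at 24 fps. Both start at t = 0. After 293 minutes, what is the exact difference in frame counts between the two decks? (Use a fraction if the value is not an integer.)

293 min = 17580 s.
A emits 24000/1001 × 17580 = 421920000/1001 frames; B emits 24 × 17580 = 421920.
Difference = 421920/1001 frames (≈ 421.4985); B is ahead of A.

421920/1001 frames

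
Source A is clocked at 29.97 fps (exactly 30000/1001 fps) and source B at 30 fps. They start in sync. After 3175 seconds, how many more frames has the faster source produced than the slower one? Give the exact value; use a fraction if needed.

A emits 30000/1001 × 3175 = 95250000/1001 frames; B emits 30 × 3175 = 95250.
Difference = 95250/1001 frames (≈ 95.1548); B is ahead of A.

95250/1001 frames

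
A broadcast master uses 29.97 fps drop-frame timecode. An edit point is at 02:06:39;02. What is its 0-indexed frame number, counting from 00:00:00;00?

227744

As if non-drop at 30 labels/s: (2 × 3600 + 6 × 60 + 39) × 30 + 2 = 227972.
Minute boundaries passed: 126; those not divisible by 10: 126 − 12 = 114; dropped labels = 2 × 114 = 228.
Actual frame index = 227972 − 228 = 227744.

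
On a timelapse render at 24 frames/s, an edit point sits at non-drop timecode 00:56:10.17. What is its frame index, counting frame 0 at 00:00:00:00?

Total seconds to the label: (0 × 3600 + 56 × 60 + 10) = 3370.
Frame index = 3370 × 24 + 17 = 80897.

80897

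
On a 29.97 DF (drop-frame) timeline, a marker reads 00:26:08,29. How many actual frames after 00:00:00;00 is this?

47021

As if non-drop at 30 labels/s: (0 × 3600 + 26 × 60 + 8) × 30 + 29 = 47069.
Minute boundaries passed: 26; those not divisible by 10: 26 − 2 = 24; dropped labels = 2 × 24 = 48.
Actual frame index = 47069 − 48 = 47021.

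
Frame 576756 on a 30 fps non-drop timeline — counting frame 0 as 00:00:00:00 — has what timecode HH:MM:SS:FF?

576756 ÷ 30 = 19225 full seconds, remainder 6 frames.
19225 s = 5 h 20 min 25 s.
Timecode: 05:20:25:06.

05:20:25:06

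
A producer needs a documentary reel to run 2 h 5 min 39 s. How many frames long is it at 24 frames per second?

180936 frames

2 h 5 min 39 s = 7539 s.
Frames = 7539 × 24 = 180936.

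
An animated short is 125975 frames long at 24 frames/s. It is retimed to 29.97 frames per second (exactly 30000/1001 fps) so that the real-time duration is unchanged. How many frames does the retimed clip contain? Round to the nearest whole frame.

Frames at target rate = 125975 × (30000/1001) / (24) = 157468750/1001 ≈ 157311.439.
Nearest whole frame: 157311.

157311 frames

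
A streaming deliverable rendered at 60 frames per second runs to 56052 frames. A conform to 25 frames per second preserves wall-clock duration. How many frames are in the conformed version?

23355 frames

Target frames = source frames × (target rate / source rate) = 56052 × (25)/(60) = 56052 × 5/12 = 23355.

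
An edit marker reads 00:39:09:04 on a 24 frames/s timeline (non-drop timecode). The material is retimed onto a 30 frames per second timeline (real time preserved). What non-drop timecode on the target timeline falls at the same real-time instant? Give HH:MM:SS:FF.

00:39:09:05

Source frame index: (0×3600 + 39×60 + 9) × 24 + 4 = 56380.
Real time: 56380 / (24) = 14095/6 s.
Target frame: (14095/6) × (30) = 70475.
At 30 labels/s: frame 70475 → 00:39:09:05.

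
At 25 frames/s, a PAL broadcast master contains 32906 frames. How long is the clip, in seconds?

Running time = 32906 / (25) = 1316.24 s.

1316.24 seconds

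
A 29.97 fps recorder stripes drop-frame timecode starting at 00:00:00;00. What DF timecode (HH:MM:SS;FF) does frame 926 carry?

00:00:30;26

Each 10-minute DF block holds 10 × 60 × 30 − 9 × 2 = 17982 frames. 926 ÷ 17982 → 0 full blocks, remainder 926.
Within the partial block the first minute is 1800 frames and each further minute 1798, so 0 further minute boundaries passed. Total skipped labels = 18 × 0 + 2 × 0 = 0.
Non-drop label index = 926 + 0 = 926; at 30 labels/s that is 00:00:30:26, i.e. DF 00:00:30;26.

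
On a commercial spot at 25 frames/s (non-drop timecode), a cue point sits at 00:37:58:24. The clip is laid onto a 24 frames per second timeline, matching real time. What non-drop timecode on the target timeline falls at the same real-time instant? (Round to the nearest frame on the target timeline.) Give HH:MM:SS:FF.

00:37:58:23

Source frame index: (0×3600 + 37×60 + 58) × 25 + 24 = 56974.
Real time: 56974 / (25) = 56974/25 s.
Target frame: (56974/25) × (24) = 1367376/25 ≈ 54695.040 → 54695.
At 24 labels/s: frame 54695 → 00:37:58:23.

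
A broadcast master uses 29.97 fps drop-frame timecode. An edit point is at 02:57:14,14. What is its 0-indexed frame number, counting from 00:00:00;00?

318714

As if non-drop at 30 labels/s: (2 × 3600 + 57 × 60 + 14) × 30 + 14 = 319034.
Minute boundaries passed: 177; those not divisible by 10: 177 − 17 = 160; dropped labels = 2 × 160 = 320.
Actual frame index = 319034 − 320 = 318714.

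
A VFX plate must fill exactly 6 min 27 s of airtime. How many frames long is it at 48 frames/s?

18576 frames

6 min 27 s = 387 s.
Frames = 387 × 48 = 18576.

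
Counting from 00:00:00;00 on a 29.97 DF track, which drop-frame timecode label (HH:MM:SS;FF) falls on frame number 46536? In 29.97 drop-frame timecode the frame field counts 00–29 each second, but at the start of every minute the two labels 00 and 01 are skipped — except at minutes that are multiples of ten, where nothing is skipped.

Each 10-minute DF block holds 10 × 60 × 30 − 9 × 2 = 17982 frames. 46536 ÷ 17982 → 2 full blocks, remainder 10572.
Within the partial block the first minute is 1800 frames and each further minute 1798, so 5 further minute boundaries passed. Total skipped labels = 18 × 2 + 2 × 5 = 46.
Non-drop label index = 46536 + 46 = 46582; at 30 labels/s that is 00:25:52:22, i.e. DF 00:25:52;22.

00:25:52;22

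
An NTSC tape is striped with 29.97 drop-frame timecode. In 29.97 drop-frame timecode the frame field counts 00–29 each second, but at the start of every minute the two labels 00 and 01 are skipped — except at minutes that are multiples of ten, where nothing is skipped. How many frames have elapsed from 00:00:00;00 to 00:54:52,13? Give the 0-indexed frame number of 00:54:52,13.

As if non-drop at 30 labels/s: (0 × 3600 + 54 × 60 + 52) × 30 + 13 = 98773.
Minute boundaries passed: 54; those not divisible by 10: 54 − 5 = 49; dropped labels = 2 × 49 = 98.
Actual frame index = 98773 − 98 = 98675.

98675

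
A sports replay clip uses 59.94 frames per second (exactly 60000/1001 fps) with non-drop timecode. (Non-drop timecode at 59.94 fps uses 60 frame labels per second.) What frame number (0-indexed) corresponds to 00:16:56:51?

Total seconds to the label: (0 × 3600 + 16 × 60 + 56) = 1016.
Frame index = 1016 × 60 + 51 = 61011.

61011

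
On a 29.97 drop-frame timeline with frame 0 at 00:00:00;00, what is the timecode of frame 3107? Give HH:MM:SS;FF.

Each 10-minute DF block holds 10 × 60 × 30 − 9 × 2 = 17982 frames. 3107 ÷ 17982 → 0 full blocks, remainder 3107.
Within the partial block the first minute is 1800 frames and each further minute 1798, so 1 further minute boundary passed. Total skipped labels = 18 × 0 + 2 × 1 = 2.
Non-drop label index = 3107 + 2 = 3109; at 30 labels/s that is 00:01:43:19, i.e. DF 00:01:43;19.

00:01:43;19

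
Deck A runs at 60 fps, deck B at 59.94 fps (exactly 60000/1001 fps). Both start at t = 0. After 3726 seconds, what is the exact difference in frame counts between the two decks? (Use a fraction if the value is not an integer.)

A emits 60 × 3726 = 223560 frames; B emits 60000/1001 × 3726 = 223560000/1001.
Difference = 223560/1001 frames (≈ 223.3367); B is behind A.

223560/1001 frames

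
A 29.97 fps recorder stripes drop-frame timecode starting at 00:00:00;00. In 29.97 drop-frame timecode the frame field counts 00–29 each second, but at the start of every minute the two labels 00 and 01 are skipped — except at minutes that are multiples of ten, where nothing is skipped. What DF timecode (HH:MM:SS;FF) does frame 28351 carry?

00:15:45;29

Each 10-minute DF block holds 10 × 60 × 30 − 9 × 2 = 17982 frames. 28351 ÷ 17982 → 1 full block, remainder 10369.
Within the partial block the first minute is 1800 frames and each further minute 1798, so 5 further minute boundaries passed. Total skipped labels = 18 × 1 + 2 × 5 = 28.
Non-drop label index = 28351 + 28 = 28379; at 30 labels/s that is 00:15:45:29, i.e. DF 00:15:45;29.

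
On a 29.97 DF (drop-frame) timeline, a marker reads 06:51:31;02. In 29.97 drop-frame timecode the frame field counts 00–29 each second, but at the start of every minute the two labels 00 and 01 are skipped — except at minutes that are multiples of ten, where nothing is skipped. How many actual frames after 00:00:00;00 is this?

Complete 10-minute blocks: 41, each 17982 frames → 737262.
Remaining 1 whole minute in the current block: 1800 + 0 × 1798 = 1800 frames.
Within the current minute: 31 × 30 + 2 − 2 = 930 (labels ;00/;01 skipped at this minute). Total = 737262 + 1800 + 930 = 739992.

739992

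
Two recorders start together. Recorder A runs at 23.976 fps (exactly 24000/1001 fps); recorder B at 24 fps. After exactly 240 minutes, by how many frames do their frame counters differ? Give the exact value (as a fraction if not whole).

240 min = 14400 s.
A emits 24000/1001 × 14400 = 345600000/1001 frames; B emits 24 × 14400 = 345600.
Difference = 345600/1001 frames (≈ 345.2547); B is ahead of A.

345600/1001 frames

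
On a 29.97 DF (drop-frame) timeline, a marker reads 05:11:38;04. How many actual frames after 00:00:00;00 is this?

As if non-drop at 30 labels/s: (5 × 3600 + 11 × 60 + 38) × 30 + 4 = 560944.
Minute boundaries passed: 311; those not divisible by 10: 311 − 31 = 280; dropped labels = 2 × 280 = 560.
Actual frame index = 560944 − 560 = 560384.

560384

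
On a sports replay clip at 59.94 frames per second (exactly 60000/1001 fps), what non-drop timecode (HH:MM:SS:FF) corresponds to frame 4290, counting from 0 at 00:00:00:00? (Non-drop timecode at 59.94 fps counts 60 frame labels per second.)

00:01:11:30

4290 ÷ 60 = 71 full seconds, remainder 30 frames.
71 s = 0 h 1 min 11 s.
Timecode: 00:01:11:30.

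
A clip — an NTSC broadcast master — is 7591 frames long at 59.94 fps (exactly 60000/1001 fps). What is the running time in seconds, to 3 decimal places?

Running time = 7591 × 1001/60000 = 7598591/60000 s ≈ 126.643 s.

126.643 seconds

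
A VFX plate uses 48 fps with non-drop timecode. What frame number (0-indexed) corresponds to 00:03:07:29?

Total seconds to the label: (0 × 3600 + 3 × 60 + 7) = 187.
Frame index = 187 × 48 + 29 = 9005.

frame 9005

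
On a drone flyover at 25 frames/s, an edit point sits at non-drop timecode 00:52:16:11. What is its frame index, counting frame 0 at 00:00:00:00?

frame 78411

Total seconds to the label: (0 × 3600 + 52 × 60 + 16) = 3136.
Frame index = 3136 × 25 + 11 = 78411.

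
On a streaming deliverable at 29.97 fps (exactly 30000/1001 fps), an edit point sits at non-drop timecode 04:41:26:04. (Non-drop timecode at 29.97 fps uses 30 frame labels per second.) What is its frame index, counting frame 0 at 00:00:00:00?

Total seconds to the label: (4 × 3600 + 41 × 60 + 26) = 16886.
Frame index = 16886 × 30 + 4 = 506584.

frame 506584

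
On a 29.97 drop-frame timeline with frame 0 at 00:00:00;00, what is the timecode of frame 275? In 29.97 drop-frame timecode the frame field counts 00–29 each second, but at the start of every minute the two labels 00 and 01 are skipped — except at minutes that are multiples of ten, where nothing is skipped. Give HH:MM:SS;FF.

Ten DF minutes hold 17982 frames, so frame 275 lies in block 0 (frames 0–17981) with 275 frames into that block.
The block's first minute is 1800 frames and the rest 1798 each; 275 frames reaches minute 0, so 0 × 18 + 0 × 2 = 0 labels have been skipped so far.
Adding those back, label number 275 + 0 = 275 at 30 labels/s is 9 s + 5 f = 0 h 0 min 9 s frame 5, i.e. 00:00:09;05.

00:00:09;05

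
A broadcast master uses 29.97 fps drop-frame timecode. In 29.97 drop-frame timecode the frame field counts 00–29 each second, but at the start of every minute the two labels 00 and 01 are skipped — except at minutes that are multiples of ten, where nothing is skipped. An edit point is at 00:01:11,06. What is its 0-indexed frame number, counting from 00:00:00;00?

Complete 10-minute blocks: 0, each 17982 frames → 0.
Remaining 1 whole minute in the current block: 1800 + 0 × 1798 = 1800 frames.
Within the current minute: 11 × 30 + 6 − 2 = 334 (labels ;00/;01 skipped at this minute). Total = 0 + 1800 + 334 = 2134.

2134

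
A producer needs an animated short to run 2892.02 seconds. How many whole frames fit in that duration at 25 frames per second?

Frames = 2892.02 × 25 = 144601/2 ≈ 72300.5000.
Complete frames: 72300.

72300 frames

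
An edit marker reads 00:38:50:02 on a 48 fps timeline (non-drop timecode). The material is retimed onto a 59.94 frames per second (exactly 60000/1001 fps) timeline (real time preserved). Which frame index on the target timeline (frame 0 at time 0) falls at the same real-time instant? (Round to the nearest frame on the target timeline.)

frame 139663

Source frame index: (0×3600 + 38×60 + 50) × 48 + 2 = 111842.
Real time: 111842 / (48) = 55921/24 s.
Target frame: (55921/24) × (60000/1001) = 139802500/1001 ≈ 139662.837 → 139663.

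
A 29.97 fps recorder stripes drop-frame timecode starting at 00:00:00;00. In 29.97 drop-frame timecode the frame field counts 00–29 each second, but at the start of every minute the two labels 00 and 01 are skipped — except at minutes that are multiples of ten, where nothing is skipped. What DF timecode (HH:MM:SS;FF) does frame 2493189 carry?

23:06:29;15

Ten DF minutes hold 17982 frames, so frame 2493189 lies in block 138 (frames 2481516–2499497) with 11673 frames into that block.
The block's first minute is 1800 frames and the rest 1798 each; 11673 frames reaches minute 6, so 138 × 18 + 6 × 2 = 2496 labels have been skipped so far.
Adding those back, label number 2493189 + 2496 = 2495685 at 30 labels/s is 83189 s + 15 f = 23 h 6 min 29 s frame 15, i.e. 23:06:29;15.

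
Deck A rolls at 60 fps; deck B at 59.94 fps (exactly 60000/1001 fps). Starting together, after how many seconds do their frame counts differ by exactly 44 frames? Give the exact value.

The gap grows by |60000/1001 − 60| = 60/1001 frames per second.
Time for a 44-frame gap: 44 ÷ (60/1001) = 11011/15 s.

11011/15 seconds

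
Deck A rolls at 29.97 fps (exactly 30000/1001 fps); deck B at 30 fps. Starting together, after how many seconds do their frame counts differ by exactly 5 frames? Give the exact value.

The gap grows by |30 − 30000/1001| = 30/1001 frames per second.
Time for a 5-frame gap: 5 ÷ (30/1001) = 1001/6 s.

1001/6 seconds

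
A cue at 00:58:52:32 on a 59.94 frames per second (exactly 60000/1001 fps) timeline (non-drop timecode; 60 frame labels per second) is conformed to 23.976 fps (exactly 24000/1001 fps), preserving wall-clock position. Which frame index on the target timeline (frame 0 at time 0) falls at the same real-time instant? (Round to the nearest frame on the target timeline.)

Source frame index: (0×3600 + 58×60 + 52) × 60 + 32 = 211952.
Real time: 211952 / (60000/1001) = 13260247/3750 s.
Target frame: (13260247/3750) × (24000/1001) = 423904/5 ≈ 84780.800 → 84781.

frame 84781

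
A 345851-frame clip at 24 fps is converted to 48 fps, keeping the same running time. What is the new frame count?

Target frames = source frames × (target rate / source rate) = 345851 × (48)/(24) = 345851 × 2 = 691702.

691702 frames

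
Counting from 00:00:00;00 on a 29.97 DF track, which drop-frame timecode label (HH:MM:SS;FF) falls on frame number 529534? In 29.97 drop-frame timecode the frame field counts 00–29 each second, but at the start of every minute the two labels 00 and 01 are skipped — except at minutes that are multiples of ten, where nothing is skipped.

Each 10-minute DF block holds 10 × 60 × 30 − 9 × 2 = 17982 frames. 529534 ÷ 17982 → 29 full blocks, remainder 8056.
Within the partial block the first minute is 1800 frames and each further minute 1798, so 4 further minute boundaries passed. Total skipped labels = 18 × 29 + 2 × 4 = 530.
Non-drop label index = 529534 + 530 = 530064; at 30 labels/s that is 04:54:28:24, i.e. DF 04:54:28;24.

04:54:28;24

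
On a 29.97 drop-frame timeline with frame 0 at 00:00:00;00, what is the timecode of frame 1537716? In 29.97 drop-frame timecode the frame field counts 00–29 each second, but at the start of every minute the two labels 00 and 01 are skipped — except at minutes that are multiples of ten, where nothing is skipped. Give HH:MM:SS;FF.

Ten DF minutes hold 17982 frames, so frame 1537716 lies in block 85 (frames 1528470–1546451) with 9246 frames into that block.
The block's first minute is 1800 frames and the rest 1798 each; 9246 frames reaches minute 5, so 85 × 18 + 5 × 2 = 1540 labels have been skipped so far.
Adding those back, label number 1537716 + 1540 = 1539256 at 30 labels/s is 51308 s + 16 f = 14 h 15 min 8 s frame 16, i.e. 14:15:08;16.

14:15:08;16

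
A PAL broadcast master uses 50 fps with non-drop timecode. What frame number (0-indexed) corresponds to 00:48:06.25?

144325

Total seconds to the label: (0 × 3600 + 48 × 60 + 6) = 2886.
Frame index = 2886 × 50 + 25 = 144325.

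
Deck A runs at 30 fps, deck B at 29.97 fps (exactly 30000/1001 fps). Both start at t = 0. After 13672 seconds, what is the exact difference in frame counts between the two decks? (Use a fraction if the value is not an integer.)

A emits 30 × 13672 = 410160 frames; B emits 30000/1001 × 13672 = 410160000/1001.
Difference = 410160/1001 frames (≈ 409.7502); B is behind A.

410160/1001 frames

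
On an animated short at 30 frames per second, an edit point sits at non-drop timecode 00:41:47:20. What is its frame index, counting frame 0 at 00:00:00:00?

Total seconds to the label: (0 × 3600 + 41 × 60 + 47) = 2507.
Frame index = 2507 × 30 + 20 = 75230.

75230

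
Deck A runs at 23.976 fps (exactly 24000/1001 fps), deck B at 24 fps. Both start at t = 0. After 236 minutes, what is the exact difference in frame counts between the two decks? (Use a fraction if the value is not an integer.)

339840/1001 frames

236 min = 14160 s.
A emits 24000/1001 × 14160 = 339840000/1001 frames; B emits 24 × 14160 = 339840.
Difference = 339840/1001 frames (≈ 339.5005); B is ahead of A.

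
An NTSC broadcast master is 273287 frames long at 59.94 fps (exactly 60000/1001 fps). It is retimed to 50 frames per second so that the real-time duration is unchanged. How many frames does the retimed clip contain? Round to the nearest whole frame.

Frames at target rate = 273287 × (50) / (60000/1001) = 273560287/1200 ≈ 227966.906.
Nearest whole frame: 227967.

227967 frames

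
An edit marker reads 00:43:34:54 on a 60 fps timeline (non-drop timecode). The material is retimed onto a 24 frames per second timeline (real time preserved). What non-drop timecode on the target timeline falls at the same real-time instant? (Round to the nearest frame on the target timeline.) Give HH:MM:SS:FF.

Source frame index: (0×3600 + 43×60 + 34) × 60 + 54 = 156894.
Real time: 156894 / (60) = 26149/10 s.
Target frame: (26149/10) × (24) = 313788/5 ≈ 62757.600 → 62758.
At 24 labels/s: frame 62758 → 00:43:34:22.

00:43:34:22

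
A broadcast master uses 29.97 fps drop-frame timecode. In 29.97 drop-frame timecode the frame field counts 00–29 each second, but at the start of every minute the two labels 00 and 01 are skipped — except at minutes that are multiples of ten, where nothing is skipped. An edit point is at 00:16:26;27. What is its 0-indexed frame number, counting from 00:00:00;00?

29577

As if non-drop at 30 labels/s: (0 × 3600 + 16 × 60 + 26) × 30 + 27 = 29607.
Minute boundaries passed: 16; those not divisible by 10: 16 − 1 = 15; dropped labels = 2 × 15 = 30.
Actual frame index = 29607 − 30 = 29577.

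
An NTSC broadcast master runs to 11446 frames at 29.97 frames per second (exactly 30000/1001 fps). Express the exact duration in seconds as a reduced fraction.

5728723/15000 seconds

Running time = 11446 ÷ (30000/1001) = 11446 × 1001/30000 = 5728723/15000 s.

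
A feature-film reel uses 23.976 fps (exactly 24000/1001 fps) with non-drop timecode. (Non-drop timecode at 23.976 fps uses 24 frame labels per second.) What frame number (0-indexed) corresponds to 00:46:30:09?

66969

Total seconds to the label: (0 × 3600 + 46 × 60 + 30) = 2790.
Frame index = 2790 × 24 + 9 = 66969.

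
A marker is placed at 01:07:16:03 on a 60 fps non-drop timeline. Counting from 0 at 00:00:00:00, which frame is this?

242163

Total seconds to the label: (1 × 3600 + 7 × 60 + 16) = 4036.
Frame index = 4036 × 60 + 3 = 242163.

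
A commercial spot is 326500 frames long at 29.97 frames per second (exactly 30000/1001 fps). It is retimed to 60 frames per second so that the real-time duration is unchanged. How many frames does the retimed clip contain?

Target frames = source frames × (target rate / source rate) = 326500 × (60)/(30000/1001) = 326500 × 1001/500 = 653653.

653653 frames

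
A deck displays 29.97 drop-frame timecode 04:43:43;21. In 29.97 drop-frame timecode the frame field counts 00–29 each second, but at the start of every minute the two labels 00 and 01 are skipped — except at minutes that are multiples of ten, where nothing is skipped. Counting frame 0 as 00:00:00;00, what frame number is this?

510201

As if non-drop at 30 labels/s: (4 × 3600 + 43 × 60 + 43) × 30 + 21 = 510711.
Minute boundaries passed: 283; those not divisible by 10: 283 − 28 = 255; dropped labels = 2 × 255 = 510.
Actual frame index = 510711 − 510 = 510201.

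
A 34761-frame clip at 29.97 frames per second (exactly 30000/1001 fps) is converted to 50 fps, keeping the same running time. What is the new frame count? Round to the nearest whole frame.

57993 frames

Frames at target rate = 34761 × (50) / (30000/1001) = 11598587/200 ≈ 57992.935.
Nearest whole frame: 57993.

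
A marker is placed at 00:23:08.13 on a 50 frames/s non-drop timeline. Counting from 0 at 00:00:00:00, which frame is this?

frame 69413

Total seconds to the label: (0 × 3600 + 23 × 60 + 8) = 1388.
Frame index = 1388 × 50 + 13 = 69413.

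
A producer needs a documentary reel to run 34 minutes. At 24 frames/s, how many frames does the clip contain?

48960 frames

34 min = 2040 s.
Frames = 2040 × 24 = 48960.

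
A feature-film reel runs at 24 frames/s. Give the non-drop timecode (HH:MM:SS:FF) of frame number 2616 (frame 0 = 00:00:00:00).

00:01:49:00

2616 ÷ 24 = 109 full seconds, remainder 0 frames.
109 s = 0 h 1 min 49 s.
Timecode: 00:01:49:00.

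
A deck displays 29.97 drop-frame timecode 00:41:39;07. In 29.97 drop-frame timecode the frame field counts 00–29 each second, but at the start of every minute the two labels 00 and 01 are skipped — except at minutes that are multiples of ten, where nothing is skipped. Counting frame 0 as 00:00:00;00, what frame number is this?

As if non-drop at 30 labels/s: (0 × 3600 + 41 × 60 + 39) × 30 + 7 = 74977.
Minute boundaries passed: 41; those not divisible by 10: 41 − 4 = 37; dropped labels = 2 × 37 = 74.
Actual frame index = 74977 − 74 = 74903.

74903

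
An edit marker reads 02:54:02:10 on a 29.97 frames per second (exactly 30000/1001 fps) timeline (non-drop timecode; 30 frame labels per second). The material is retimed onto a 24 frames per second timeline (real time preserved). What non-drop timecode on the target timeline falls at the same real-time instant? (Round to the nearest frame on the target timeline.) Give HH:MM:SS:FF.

02:54:12:19

Source frame index: (2×3600 + 54×60 + 2) × 30 + 10 = 313270.
Real time: 313270 / (30000/1001) = 31358327/3000 s.
Target frame: (31358327/3000) × (24) = 31358327/125 ≈ 250866.616 → 250867.
At 24 labels/s: frame 250867 → 02:54:12:19.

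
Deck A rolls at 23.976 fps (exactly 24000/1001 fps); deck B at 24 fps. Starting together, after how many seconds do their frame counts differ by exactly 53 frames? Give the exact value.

The gap grows by |24 − 24000/1001| = 24/1001 frames per second.
Time for a 53-frame gap: 53 ÷ (24/1001) = 53053/24 s.

53053/24 seconds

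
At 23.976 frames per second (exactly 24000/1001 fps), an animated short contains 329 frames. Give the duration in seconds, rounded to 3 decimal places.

Running time = 329 × 1001/24000 = 329329/24000 s ≈ 13.722 s.

13.722 seconds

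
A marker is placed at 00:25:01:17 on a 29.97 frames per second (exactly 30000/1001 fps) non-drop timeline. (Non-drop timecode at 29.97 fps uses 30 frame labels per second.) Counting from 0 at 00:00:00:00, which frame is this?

Total seconds to the label: (0 × 3600 + 25 × 60 + 1) = 1501.
Frame index = 1501 × 30 + 17 = 45047.

frame 45047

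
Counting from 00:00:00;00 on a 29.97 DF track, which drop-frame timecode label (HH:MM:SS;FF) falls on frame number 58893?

00:32:45;01

Each 10-minute DF block holds 10 × 60 × 30 − 9 × 2 = 17982 frames. 58893 ÷ 17982 → 3 full blocks, remainder 4947.
Within the partial block the first minute is 1800 frames and each further minute 1798, so 2 further minute boundaries passed. Total skipped labels = 18 × 3 + 2 × 2 = 58.
Non-drop label index = 58893 + 58 = 58951; at 30 labels/s that is 00:32:45:01, i.e. DF 00:32:45;01.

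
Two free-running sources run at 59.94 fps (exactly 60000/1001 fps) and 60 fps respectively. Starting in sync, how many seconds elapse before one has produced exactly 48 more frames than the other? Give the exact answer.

The gap grows by |60 − 60000/1001| = 60/1001 frames per second.
Time for a 48-frame gap: 48 ÷ (60/1001) = 800.8 s.

800.8 seconds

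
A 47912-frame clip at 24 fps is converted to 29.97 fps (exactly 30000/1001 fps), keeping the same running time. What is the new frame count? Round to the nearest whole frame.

59830 frames

Frames at target rate = 47912 × (30000/1001) / (24) = 59890000/1001 ≈ 59830.170.
Nearest whole frame: 59830.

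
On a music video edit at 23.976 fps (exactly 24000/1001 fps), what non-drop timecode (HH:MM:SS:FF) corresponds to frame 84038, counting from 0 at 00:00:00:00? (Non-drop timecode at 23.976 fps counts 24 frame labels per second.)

00:58:21:14

84038 ÷ 24 = 3501 full seconds, remainder 14 frames.
3501 s = 0 h 58 min 21 s.
Timecode: 00:58:21:14.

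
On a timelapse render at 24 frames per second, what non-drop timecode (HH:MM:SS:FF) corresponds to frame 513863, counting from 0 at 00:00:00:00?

513863 ÷ 24 = 21410 full seconds, remainder 23 frames.
21410 s = 5 h 56 min 50 s.
Timecode: 05:56:50:23.

05:56:50:23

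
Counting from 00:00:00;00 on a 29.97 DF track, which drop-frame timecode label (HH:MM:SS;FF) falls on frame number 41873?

00:23:17;05

Each 10-minute DF block holds 10 × 60 × 30 − 9 × 2 = 17982 frames. 41873 ÷ 17982 → 2 full blocks, remainder 5909.
Within the partial block the first minute is 1800 frames and each further minute 1798, so 3 further minute boundaries passed. Total skipped labels = 18 × 2 + 2 × 3 = 42.
Non-drop label index = 41873 + 42 = 41915; at 30 labels/s that is 00:23:17:05, i.e. DF 00:23:17;05.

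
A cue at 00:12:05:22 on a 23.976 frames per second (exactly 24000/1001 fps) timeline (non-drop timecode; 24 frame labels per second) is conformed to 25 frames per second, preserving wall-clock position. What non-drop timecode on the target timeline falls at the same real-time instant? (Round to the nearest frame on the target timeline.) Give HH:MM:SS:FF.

00:12:06:16

Source frame index: (0×3600 + 12×60 + 5) × 24 + 22 = 17422.
Real time: 17422 / (24000/1001) = 8719711/12000 s.
Target frame: (8719711/12000) × (25) = 8719711/480 ≈ 18166.065 → 18166.
At 25 labels/s: frame 18166 → 00:12:06:16.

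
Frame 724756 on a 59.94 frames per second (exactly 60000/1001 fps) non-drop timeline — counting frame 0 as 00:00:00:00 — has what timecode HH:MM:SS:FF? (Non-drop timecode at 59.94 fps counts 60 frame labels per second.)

724756 ÷ 60 = 12079 full seconds, remainder 16 frames.
12079 s = 3 h 21 min 19 s.
Timecode: 03:21:19:16.

03:21:19:16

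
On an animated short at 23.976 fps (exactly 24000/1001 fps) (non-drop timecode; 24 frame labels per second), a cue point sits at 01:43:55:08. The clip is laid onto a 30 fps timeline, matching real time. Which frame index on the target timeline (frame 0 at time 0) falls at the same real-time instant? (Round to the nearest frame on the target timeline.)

Source frame index: (1×3600 + 43×60 + 55) × 24 + 8 = 149648.
Real time: 149648 / (24000/1001) = 9362353/1500 s.
Target frame: (9362353/1500) × (30) = 9362353/50 ≈ 187247.060 → 187247.

frame 187247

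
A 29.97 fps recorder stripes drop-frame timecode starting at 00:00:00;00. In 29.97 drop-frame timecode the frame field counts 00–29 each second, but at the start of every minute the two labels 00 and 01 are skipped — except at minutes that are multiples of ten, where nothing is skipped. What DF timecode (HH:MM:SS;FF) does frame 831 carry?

Ten DF minutes hold 17982 frames, so frame 831 lies in block 0 (frames 0–17981) with 831 frames into that block.
The block's first minute is 1800 frames and the rest 1798 each; 831 frames reaches minute 0, so 0 × 18 + 0 × 2 = 0 labels have been skipped so far.
Adding those back, label number 831 + 0 = 831 at 30 labels/s is 27 s + 21 f = 0 h 0 min 27 s frame 21, i.e. 00:00:27;21.

00:00:27;21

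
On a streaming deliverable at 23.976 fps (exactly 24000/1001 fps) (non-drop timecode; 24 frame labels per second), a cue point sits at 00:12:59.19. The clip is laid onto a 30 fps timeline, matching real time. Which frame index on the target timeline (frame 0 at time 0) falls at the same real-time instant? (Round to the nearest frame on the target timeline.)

frame 23417

Source frame index: (0×3600 + 12×60 + 59) × 24 + 19 = 18715.
Real time: 18715 / (24000/1001) = 3746743/4800 s.
Target frame: (3746743/4800) × (30) = 3746743/160 ≈ 23417.144 → 23417.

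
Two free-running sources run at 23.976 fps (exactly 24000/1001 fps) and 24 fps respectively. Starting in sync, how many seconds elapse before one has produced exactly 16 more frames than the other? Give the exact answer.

The gap grows by |24 − 24000/1001| = 24/1001 frames per second.
Time for a 16-frame gap: 16 ÷ (24/1001) = 2002/3 s.

2002/3 seconds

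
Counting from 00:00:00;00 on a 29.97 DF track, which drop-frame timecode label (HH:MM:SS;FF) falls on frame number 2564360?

23:46:04;08

Each 10-minute DF block holds 10 × 60 × 30 − 9 × 2 = 17982 frames. 2564360 ÷ 17982 → 142 full blocks, remainder 10916.
Within the partial block the first minute is 1800 frames and each further minute 1798, so 6 further minute boundaries passed. Total skipped labels = 18 × 142 + 2 × 6 = 2568.
Non-drop label index = 2564360 + 2568 = 2566928; at 30 labels/s that is 23:46:04:08, i.e. DF 23:46:04;08.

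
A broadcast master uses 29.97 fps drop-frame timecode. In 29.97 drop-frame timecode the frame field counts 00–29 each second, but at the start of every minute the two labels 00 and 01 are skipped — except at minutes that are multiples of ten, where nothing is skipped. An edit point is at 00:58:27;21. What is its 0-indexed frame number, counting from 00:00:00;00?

Complete 10-minute blocks: 5, each 17982 frames → 89910.
Remaining 8 whole minutes in the current block: 1800 + 7 × 1798 = 14386 frames.
Within the current minute: 27 × 30 + 21 − 2 = 829 (labels ;00/;01 skipped at this minute). Total = 89910 + 14386 + 829 = 105125.

105125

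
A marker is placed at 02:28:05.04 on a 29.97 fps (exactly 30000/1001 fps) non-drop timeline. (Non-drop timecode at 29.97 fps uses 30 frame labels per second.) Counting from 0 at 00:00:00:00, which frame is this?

Total seconds to the label: (2 × 3600 + 28 × 60 + 5) = 8885.
Frame index = 8885 × 30 + 4 = 266554.

266554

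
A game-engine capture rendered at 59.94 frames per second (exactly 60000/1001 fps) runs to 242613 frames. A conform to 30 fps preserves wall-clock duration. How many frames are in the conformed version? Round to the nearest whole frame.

121428 frames

Frames at target rate = 242613 × (30) / (60000/1001) = 242855613/2000 ≈ 121427.807.
Nearest whole frame: 121428.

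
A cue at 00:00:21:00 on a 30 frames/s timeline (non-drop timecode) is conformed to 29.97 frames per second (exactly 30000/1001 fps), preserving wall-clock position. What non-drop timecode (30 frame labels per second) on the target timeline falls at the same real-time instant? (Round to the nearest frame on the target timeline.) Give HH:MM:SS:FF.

00:00:20:29

Source frame index: (0×3600 + 0×60 + 21) × 30 + 0 = 630.
Real time: 630 / (30) = 21 s.
Target frame: (21) × (30000/1001) = 90000/143 ≈ 629.371 → 629.
At 30 labels/s: frame 629 → 00:00:20:29.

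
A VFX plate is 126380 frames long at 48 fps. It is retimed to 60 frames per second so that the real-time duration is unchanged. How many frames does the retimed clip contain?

157975 frames

Target frames = source frames × (target rate / source rate) = 126380 × (60)/(48) = 126380 × 5/4 = 157975.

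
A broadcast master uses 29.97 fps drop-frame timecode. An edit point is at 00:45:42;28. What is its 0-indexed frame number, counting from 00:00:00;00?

82206

Complete 10-minute blocks: 4, each 17982 frames → 71928.
Remaining 5 whole minutes in the current block: 1800 + 4 × 1798 = 8992 frames.
Within the current minute: 42 × 30 + 28 − 2 = 1286 (labels ;00/;01 skipped at this minute). Total = 71928 + 8992 + 1286 = 82206.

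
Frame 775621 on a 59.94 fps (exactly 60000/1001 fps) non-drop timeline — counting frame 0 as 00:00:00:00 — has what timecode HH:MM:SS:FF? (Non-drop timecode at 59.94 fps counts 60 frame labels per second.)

775621 ÷ 60 = 12927 full seconds, remainder 1 frame.
12927 s = 3 h 35 min 27 s.
Timecode: 03:35:27:01.

03:35:27:01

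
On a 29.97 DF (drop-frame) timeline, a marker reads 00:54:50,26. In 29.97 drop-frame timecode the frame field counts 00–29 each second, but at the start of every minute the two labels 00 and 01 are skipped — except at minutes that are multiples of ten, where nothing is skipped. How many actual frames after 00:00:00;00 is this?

As if non-drop at 30 labels/s: (0 × 3600 + 54 × 60 + 50) × 30 + 26 = 98726.
Minute boundaries passed: 54; those not divisible by 10: 54 − 5 = 49; dropped labels = 2 × 49 = 98.
Actual frame index = 98726 − 98 = 98628.

98628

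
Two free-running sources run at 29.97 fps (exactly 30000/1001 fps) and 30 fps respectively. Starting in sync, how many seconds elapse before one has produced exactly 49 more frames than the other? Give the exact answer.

49049/30 seconds

The gap grows by |30 − 30000/1001| = 30/1001 frames per second.
Time for a 49-frame gap: 49 ÷ (30/1001) = 49049/30 s.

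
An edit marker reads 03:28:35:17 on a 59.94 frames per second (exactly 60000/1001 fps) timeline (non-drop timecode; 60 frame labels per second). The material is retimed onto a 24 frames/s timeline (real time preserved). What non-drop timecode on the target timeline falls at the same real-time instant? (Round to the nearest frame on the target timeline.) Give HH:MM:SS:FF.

Source frame index: (3×3600 + 28×60 + 35) × 60 + 17 = 750917.
Real time: 750917 / (60000/1001) = 751667917/60000 s.
Target frame: (751667917/60000) × (24) = 751667917/2500 ≈ 300667.167 → 300667.
At 24 labels/s: frame 300667 → 03:28:47:19.

03:28:47:19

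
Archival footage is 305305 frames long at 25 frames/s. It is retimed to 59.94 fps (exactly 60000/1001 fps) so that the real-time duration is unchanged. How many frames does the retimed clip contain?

732000 frames

Target frames = source frames × (target rate / source rate) = 305305 × (60000/1001)/(25) = 305305 × 2400/1001 = 732000.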